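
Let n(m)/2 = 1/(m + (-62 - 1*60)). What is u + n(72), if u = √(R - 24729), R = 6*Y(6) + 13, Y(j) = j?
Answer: -1/25 + 2*I*√6170 ≈ -0.04 + 157.1*I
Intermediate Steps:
R = 49 (R = 6*6 + 13 = 36 + 13 = 49)
n(m) = 2/(-122 + m) (n(m) = 2/(m + (-62 - 1*60)) = 2/(m + (-62 - 60)) = 2/(m - 122) = 2/(-122 + m))
u = 2*I*√6170 (u = √(49 - 24729) = √(-24680) = 2*I*√6170 ≈ 157.1*I)
u + n(72) = 2*I*√6170 + 2/(-122 + 72) = 2*I*√6170 + 2/(-50) = 2*I*√6170 + 2*(-1/50) = 2*I*√6170 - 1/25 = -1/25 + 2*I*√6170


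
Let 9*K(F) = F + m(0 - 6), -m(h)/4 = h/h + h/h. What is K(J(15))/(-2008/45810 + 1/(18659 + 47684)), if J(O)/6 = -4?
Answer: 5402973920/66585467 ≈ 81.143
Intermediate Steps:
J(O) = -24 (J(O) = 6*(-4) = -24)
m(h) = -8 (m(h) = -4*(h/h + h/h) = -4*(1 + 1) = -4*2 = -8)
K(F) = -8/9 + F/9 (K(F) = (F - 8)/9 = (-8 + F)/9 = -8/9 + F/9)
K(J(15))/(-2008/45810 + 1/(18659 + 47684)) = (-8/9 + (⅑)*(-24))/(-2008/45810 + 1/(18659 + 47684)) = (-8/9 - 8/3)/(-2008*1/45810 + 1/66343) = -32/(9*(-1004/22905 + 1/66343)) = -32/(9*(-66585467/1519586415)) = -32/9*(-1519586415/66585467) = 5402973920/66585467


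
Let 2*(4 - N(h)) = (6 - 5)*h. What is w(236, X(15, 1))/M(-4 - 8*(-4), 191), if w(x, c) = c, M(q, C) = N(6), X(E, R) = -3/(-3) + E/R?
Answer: 16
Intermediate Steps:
N(h) = 4 - h/2 (N(h) = 4 - (6 - 5)*h/2 = 4 - h/2)
X(E, R) = 1 + E/R (X(E, R) = -3*(-⅓) + E/R = 1 + E/R)
M(q, C) = 1 (M(q, C) = 4 - ½*6 = 4 - 3 = 1)
w(236, X(15, 1))/M(-4 - 8*(-4), 191) = ((15 + 1)/1)/1 = (1*16)*1 = 16*1 = 16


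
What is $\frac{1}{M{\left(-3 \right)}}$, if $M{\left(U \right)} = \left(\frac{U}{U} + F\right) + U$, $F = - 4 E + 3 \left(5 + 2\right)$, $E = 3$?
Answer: $\frac{1}{7} \approx 0.14286$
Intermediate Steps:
$F = 9$ ($F = \left(-4\right) 3 + 3 \left(5 + 2\right) = -12 + 3 \cdot 7 = -12 + 21 = 9$)
$M{\left(U \right)} = 10 + U$ ($M{\left(U \right)} = \left(\frac{U}{U} + 9\right) + U = \left(1 + 9\right) + U = 10 + U$)
$\frac{1}{M{\left(-3 \right)}} = \frac{1}{10 - 3} = \frac{1}{7}$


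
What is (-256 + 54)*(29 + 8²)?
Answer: -18786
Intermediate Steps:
(-256 + 54)*(29 + 8²) = -202*(29 + 64) = -202*93 = -18786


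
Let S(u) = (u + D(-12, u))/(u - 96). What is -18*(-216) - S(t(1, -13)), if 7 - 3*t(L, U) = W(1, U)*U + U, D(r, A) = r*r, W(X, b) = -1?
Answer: 1092967/281 ≈ 3889.6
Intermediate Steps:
D(r, A) = r²
t(L, U) = 7/3 (t(L, U) = 7/3 - (-U + U)/3 = 7/3 - ⅓*0 = 7/3 + 0 = 7/3)
S(u) = (144 + u)/(-96 + u) (S(u) = (u + (-12)²)/(u - 96) = (u + 144)/(-96 + u) = (144 + u)/(-96 + u))
-18*(-216) - S(t(1, -13)) = -18*(-216) - (144 + 7/3)/(-96 + 7/3) = 3888 - 439/((-281/3)*3) = 3888 - (-3)*439/(281*3) = 3888 - 1*(-439/281) = 3888 + 439/281 = 1092967/281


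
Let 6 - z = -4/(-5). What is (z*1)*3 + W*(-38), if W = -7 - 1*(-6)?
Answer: 268/5 ≈ 53.600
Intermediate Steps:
z = 26/5 (z = 6 - (-4)/(-5) = 6 - (-4)*(-1)/5 = 6 - 1*⅘ = 6 - ⅘ = 26/5 ≈ 5.2000)
W = -1 (W = -7 + 6 = -1)
(z*1)*3 + W*(-38) = ((26/5)*1)*3 - 1*(-38) = (26/5)*3 + 38 = 78/5 + 38 = 268/5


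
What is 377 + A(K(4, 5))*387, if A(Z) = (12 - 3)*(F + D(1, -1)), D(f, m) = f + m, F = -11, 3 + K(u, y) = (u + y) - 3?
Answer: -37936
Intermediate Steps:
K(u, y) = -6 + u + y (K(u, y) = -3 + ((u + y) - 3) = -3 + (-3 + u + y) = -6 + u + y)
A(Z) = -99 (A(Z) = (12 - 3)*(-11 + (1 - 1)) = 9*(-11 + 0) = 9*(-11) = -99)
377 + A(K(4, 5))*387 = 377 - 99*387 = 377 - 38313 = -37936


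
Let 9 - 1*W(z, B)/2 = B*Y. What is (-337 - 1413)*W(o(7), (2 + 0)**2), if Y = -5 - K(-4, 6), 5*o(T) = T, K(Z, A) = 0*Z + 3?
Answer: -143500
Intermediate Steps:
K(Z, A) = 3 (K(Z, A) = 0 + 3 = 3)
o(T) = T/5
Y = -8 (Y = -5 - 1*3 = -5 - 3 = -8)
W(z, B) = 18 + 16*B (W(z, B) = 18 - 2*B*(-8) = 18 - (-16)*B = 18 + 16*B)
(-337 - 1413)*W(o(7), (2 + 0)**2) = (-337 - 1413)*(18 + 16*(2 + 0)**2) = -1750*(18 + 16*2**2) = -1750*(18 + 16*4) = -1750*(18 + 64) = -1750*82 = -143500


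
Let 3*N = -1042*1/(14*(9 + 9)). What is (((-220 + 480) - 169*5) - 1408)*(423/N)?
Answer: 318668742/521 ≈ 6.1165e+5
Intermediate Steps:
N = -521/378 (N = (-1042*1/(14*(9 + 9)))/3 = (-1042/(18*14))/3 = (-1042/252)/3 = (-1042*1/252)/3 = (1/3)*(-521/126) = -521/378 ≈ -1.3783)
(((-220 + 480) - 169*5) - 1408)*(423/N) = (((-220 + 480) - 169*5) - 1408)*(423/(-521/378)) = ((260 - 845) - 1408)*(423*(-378/521)) = (-585 - 1408)*(-159894/521) = -1993*(-159894/521) = 318668742/521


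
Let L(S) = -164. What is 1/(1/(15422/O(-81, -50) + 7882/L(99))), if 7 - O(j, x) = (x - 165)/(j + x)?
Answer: 81448271/28782 ≈ 2829.8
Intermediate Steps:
O(j, x) = 7 - (-165 + x)/(j + x) (O(j, x) = 7 - (x - 165)/(j + x) = 7 - (-165 + x)/(j + x))
1/(1/(15422/O(-81, -50) + 7882/L(99))) = 1/(1/(15422/(((165 + 6*(-50) + 7*(-81))/(-81 - 50))) + 7882/(-164))) = 1/(1/(15422/(((165 - 300 - 567)/(-131))) + 7882*(-1/164))) = 1/(1/(15422/((-1/131*(-702))) - 3941/82)) = 1/(1/(15422/(702/131) - 3941/82)) = 1/(1/(15422*(131/702) - 3941/82)) = 1/(1/(1010141/351 - 3941/82)) = 1/(1/(81448271/28782)) = 1/(28782/81448271) = 81448271/28782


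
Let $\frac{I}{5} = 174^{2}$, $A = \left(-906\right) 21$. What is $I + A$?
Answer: $132354$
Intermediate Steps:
$A = -19026$
$I = 151380$ ($I = 5 \cdot 174^{2} = 5 \cdot 30276 = 151380$)
$I + A = 151380 - 19026 = 132354$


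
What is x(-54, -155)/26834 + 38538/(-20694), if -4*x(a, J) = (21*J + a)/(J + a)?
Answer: -144100010493/77372189576 ≈ -1.8624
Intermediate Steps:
x(a, J) = -(a + 21*J)/(4*(J + a)) (x(a, J) = -(21*J + a)/(4*(J + a)) = -(a + 21*J)/(4*(J + a)))
x(-54, -155)/26834 + 38538/(-20694) = ((-1*(-54) - 21*(-155))/(4*(-155 - 54)))/26834 + 38538/(-20694) = ((¼)*(54 + 3255)/(-209))*(1/26834) + 38538*(-1/20694) = ((¼)*(-1/209)*3309)*(1/26834) - 6423/3449 = -3309/836*1/26834 - 6423/3449 = -3309/22433224 - 6423/3449 = -144100010493/77372189576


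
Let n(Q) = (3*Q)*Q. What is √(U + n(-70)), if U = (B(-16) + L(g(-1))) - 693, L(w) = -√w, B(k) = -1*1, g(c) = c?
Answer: √(14006 - I) ≈ 118.35 - 0.0042*I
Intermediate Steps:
B(k) = -1
U = -694 - I (U = (-1 - √(-1)) - 693 = (-1 - I) - 693 = -694 - I ≈ -694.0 - 1.0*I)
n(Q) = 3*Q²
√(U + n(-70)) = √((-694 - I) + 3*(-70)²) = √((-694 - I) + 3*4900) = √((-694 - I) + 14700) = √(14006 - I)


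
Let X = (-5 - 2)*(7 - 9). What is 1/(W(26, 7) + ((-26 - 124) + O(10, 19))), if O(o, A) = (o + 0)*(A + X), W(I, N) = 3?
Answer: 1/183 ≈ 0.0054645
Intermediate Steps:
X = 14 (X = -7*(-2) = 14)
O(o, A) = o*(14 + A) (O(o, A) = (o + 0)*(A + 14) = o*(14 + A))
1/(W(26, 7) + ((-26 - 124) + O(10, 19))) = 1/(3 + ((-26 - 124) + 10*(14 + 19))) = 1/(3 + (-150 + 10*33)) = 1/(3 + (-150 + 330)) = 1/(3 + 180) = 1/183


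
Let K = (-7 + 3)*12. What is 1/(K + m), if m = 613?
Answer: 1/565 ≈ 0.0017699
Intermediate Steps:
K = -48 (K = -4*12 = -48)
1/(K + m) = 1/(-48 + 613) = 1/565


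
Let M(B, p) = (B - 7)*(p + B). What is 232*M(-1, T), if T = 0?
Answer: 1856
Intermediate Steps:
M(B, p) = (-7 + B)*(B + p)
232*M(-1, T) = 232*((-1)² - 7*(-1) - 7*0 - 1*0) = 232*(1 + 7 + 0 + 0) = 232*8 = 1856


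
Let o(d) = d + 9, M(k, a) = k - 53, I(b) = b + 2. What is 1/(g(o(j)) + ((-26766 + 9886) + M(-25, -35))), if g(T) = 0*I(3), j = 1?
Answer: -1/16958 ≈ -5.8969e-5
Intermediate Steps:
I(b) = 2 + b
M(k, a) = -53 + k
o(d) = 9 + d
g(T) = 0 (g(T) = 0*(2 + 3) = 0*5 = 0)
1/(g(o(j)) + ((-26766 + 9886) + M(-25, -35))) = 1/(0 + ((-26766 + 9886) + (-53 - 25))) = 1/(0 + (-16880 - 78)) = 1/(0 - 16958) = 1/(-16958) = -1/16958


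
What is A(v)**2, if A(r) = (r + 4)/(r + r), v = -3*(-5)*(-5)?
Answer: 5041/22500 ≈ 0.22404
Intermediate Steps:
v = -75 (v = 15*(-5) = -75)
A(r) = (4 + r)/(2*r) (A(r) = (4 + r)/((2*r)) = (4 + r)*(1/(2*r)) = (4 + r)/(2*r))
A(v)**2 = ((1/2)*(4 - 75)/(-75))**2 = ((1/2)*(-1/75)*(-71))**2 = (71/150)**2 = 5041/22500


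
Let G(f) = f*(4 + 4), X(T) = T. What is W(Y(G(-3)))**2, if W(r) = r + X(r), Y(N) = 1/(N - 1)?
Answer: 4/625 ≈ 0.0064000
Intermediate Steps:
G(f) = 8*f (G(f) = f*8 = 8*f)
Y(N) = 1/(-1 + N)
W(r) = 2*r (W(r) = r + r = 2*r)
W(Y(G(-3)))**2 = (2/(-1 + 8*(-3)))**2 = (2/(-1 - 24))**2 = (2/(-25))**2 = (2*(-1/25))**2 = (-2/25)**2 = 4/625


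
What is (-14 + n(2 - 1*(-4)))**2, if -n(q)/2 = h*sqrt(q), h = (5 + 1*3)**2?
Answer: 98500 + 3584*sqrt(6) ≈ 1.0728e+5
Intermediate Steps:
h = 64 (h = (5 + 3)**2 = 8**2 = 64)
n(q) = -128*sqrt(q)
(-14 + n(2 - 1*(-4)))**2 = (-14 - 128*sqrt(2 - 1*(-4)))**2 = (-14 - 128*sqrt(2 + 4))**2 = (-14 - 128*sqrt(6))**2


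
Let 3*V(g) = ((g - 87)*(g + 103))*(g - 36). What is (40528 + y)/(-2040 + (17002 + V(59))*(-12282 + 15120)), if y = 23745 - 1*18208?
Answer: -15355/16814884 ≈ -0.00091318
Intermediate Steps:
V(g) = (-87 + g)*(-36 + g)*(103 + g)/3 (V(g) = (((g - 87)*(g + 103))*(g - 36))/3 = (((-87 + g)*(103 + g))*(-36 + g))/3 = ((-87 + g)*(-36 + g)*(103 + g))/3 = (-87 + g)*(-36 + g)*(103 + g)/3)
y = 5537 (y = 23745 - 18208 = 5537)
(40528 + y)/(-2040 + (17002 + V(59))*(-12282 + 15120)) = (40528 + 5537)/(-2040 + (17002 + (107532 - 3179*59 - 20/3*59² + (⅓)*59³))*(-12282 + 15120)) = 46065/(-2040 + (17002 + (107532 - 187561 - 20/3*3481 + (⅓)*205379))*2838) = 46065/(-2040 + (17002 + (107532 - 187561 - 69620/3 + 205379/3))*2838) = 46065/(-2040 + (17002 - 34776)*2838) = 46065/(-2040 - 17774*2838) = 46065/(-2040 - 50442612) = 46065/(-50444652) = 46065*(-1/50444652) = -15355/16814884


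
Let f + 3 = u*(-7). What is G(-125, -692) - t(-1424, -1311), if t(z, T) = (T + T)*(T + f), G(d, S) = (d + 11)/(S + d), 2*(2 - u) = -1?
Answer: -150121293/43 ≈ -3.4912e+6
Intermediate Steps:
u = 5/2 (u = 2 - 1/2*(-1) = 2 + 1/2 = 5/2 ≈ 2.5000)
G(d, S) = (11 + d)/(S + d)
f = -41/2 (f = -3 + (5/2)*(-7) = -3 - 35/2 = -41/2 ≈ -20.500)
t(z, T) = 2*T*(-41/2 + T) (t(z, T) = (T + T)*(T - 41/2) = (2*T)*(-41/2 + T) = 2*T*(-41/2 + T))
G(-125, -692) - t(-1424, -1311) = (11 - 125)/(-692 - 125) - (-1311)*(-41 + 2*(-1311)) = -114/(-817) - (-1311)*(-41 - 2622) = -1/817*(-114) - (-1311)*(-2663) = 6/43 - 1*3491193 = 6/43 - 3491193 = -150121293/43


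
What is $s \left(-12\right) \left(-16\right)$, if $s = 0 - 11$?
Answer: $-2112$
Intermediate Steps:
$s = -11$ ($s = 0 - 11 = -11$)
$s \left(-12\right) \left(-16\right) = \left(-11\right) \left(-12\right) \left(-16\right) = 132 \left(-16\right) = -2112$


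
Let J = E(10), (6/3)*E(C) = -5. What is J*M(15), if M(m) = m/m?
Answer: -5/2 ≈ -2.5000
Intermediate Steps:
E(C) = -5/2 (E(C) = (½)*(-5) = -5/2)
M(m) = 1
J = -5/2 ≈ -2.5000
J*M(15) = -5/2*1 = -5/2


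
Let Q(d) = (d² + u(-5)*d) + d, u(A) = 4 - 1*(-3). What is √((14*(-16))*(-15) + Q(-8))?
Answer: 4*√210 ≈ 57.966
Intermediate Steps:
u(A) = 7 (u(A) = 4 + 3 = 7)
Q(d) = d² + 8*d (Q(d) = (d² + 7*d) + d = d² + 8*d)
√((14*(-16))*(-15) + Q(-8)) = √((14*(-16))*(-15) - 8*(8 - 8)) = √(-224*(-15) - 8*0) = √(3360 + 0) = √3360 = 4*√210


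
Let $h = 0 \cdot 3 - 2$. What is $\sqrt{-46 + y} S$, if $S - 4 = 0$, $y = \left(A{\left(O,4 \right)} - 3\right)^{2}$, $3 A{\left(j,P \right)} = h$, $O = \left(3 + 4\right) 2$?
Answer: $\frac{4 i \sqrt{293}}{3} \approx 22.823 i$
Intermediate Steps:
$O = 14$ ($O = 7 \cdot 2 = 14$)
$h = -2$ ($h = 0 - 2 = -2$)
$A{\left(j,P \right)} = - \frac{2}{3}$ ($A{\left(j,P \right)} = \frac{1}{3} \left(-2\right) = - \frac{2}{3}$)
$y = \frac{121}{9}$ ($y = \left(- \frac{2}{3} - 3\right)^{2} = \left(- \frac{11}{3}\right)^{2} = \frac{121}{9} \approx 13.444$)
$S = 4$ ($S = 4 + 0 = 4$)
$\sqrt{-46 + y} S = \sqrt{-46 + \frac{121}{9}} \cdot 4 = \sqrt{- \frac{293}{9}} \cdot 4 = \frac{i \sqrt{293}}{3} \cdot 4 = \frac{4 i \sqrt{293}}{3}$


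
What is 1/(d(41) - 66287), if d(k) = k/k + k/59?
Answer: -59/3910833 ≈ -1.5086e-5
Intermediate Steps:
d(k) = 1 + k/59 (d(k) = 1 + k*(1/59) = 1 + k/59)
1/(d(41) - 66287) = 1/((1 + (1/59)*41) - 66287) = 1/((1 + 41/59) - 66287) = 1/(100/59 - 66287) = 1/(-3910833/59) = -59/3910833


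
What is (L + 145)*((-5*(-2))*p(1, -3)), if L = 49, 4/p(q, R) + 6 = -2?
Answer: -970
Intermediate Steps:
p(q, R) = -½ (p(q, R) = 4/(-6 - 2) = 4/(-8) = 4*(-⅛) = -½)
(L + 145)*((-5*(-2))*p(1, -3)) = (49 + 145)*(-5*(-2)*(-½)) = 194*(10*(-½)) = 194*(-5) = -970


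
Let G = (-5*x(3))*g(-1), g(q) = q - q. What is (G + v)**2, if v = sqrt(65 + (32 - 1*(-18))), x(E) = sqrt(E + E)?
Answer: 115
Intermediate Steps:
x(E) = sqrt(2)*sqrt(E) (x(E) = sqrt(2*E) = sqrt(2)*sqrt(E))
g(q) = 0
v = sqrt(115) (v = sqrt(65 + (32 + 18)) = sqrt(65 + 50) = sqrt(115) ≈ 10.724)
G = 0 (G = -5*sqrt(2)*sqrt(3)*0 = -5*sqrt(6)*0 = 0)
(G + v)**2 = (0 + sqrt(115))**2 = (sqrt(115))**2 = 115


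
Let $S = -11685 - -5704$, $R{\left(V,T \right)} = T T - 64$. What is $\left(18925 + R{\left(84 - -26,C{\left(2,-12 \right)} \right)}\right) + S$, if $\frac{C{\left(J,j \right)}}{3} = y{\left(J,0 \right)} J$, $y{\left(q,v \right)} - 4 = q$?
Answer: $14176$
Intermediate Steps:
$y{\left(q,v \right)} = 4 + q$
$C{\left(J,j \right)} = 3 J \left(4 + J\right)$ ($C{\left(J,j \right)} = 3 \left(4 + J\right) J = 3 J \left(4 + J\right)$)
$R{\left(V,T \right)} = -64 + T^{2}$ ($R{\left(V,T \right)} = T^{2} - 64 = -64 + T^{2}$)
$S = -5981$ ($S = -11685 + 5704 = -5981$)
$\left(18925 + R{\left(84 - -26,C{\left(2,-12 \right)} \right)}\right) + S = \left(18925 - \left(64 - \left(3 \cdot 2 \left(4 + 2\right)\right)^{2}\right)\right) - 5981 = \left(18925 - \left(64 - \left(3 \cdot 2 \cdot 6\right)^{2}\right)\right) - 5981 = \left(18925 - \left(64 - 36^{2}\right)\right) - 5981 = \left(18925 + \left(-64 + 1296\right)\right) - 5981 = \left(18925 + 1232\right) - 5981 = 20157 - 5981 = 14176$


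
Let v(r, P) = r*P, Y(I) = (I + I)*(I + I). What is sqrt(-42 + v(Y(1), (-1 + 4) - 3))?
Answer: I*sqrt(42) ≈ 6.4807*I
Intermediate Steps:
Y(I) = 4*I**2 (Y(I) = (2*I)*(2*I) = 4*I**2)
v(r, P) = P*r
sqrt(-42 + v(Y(1), (-1 + 4) - 3)) = sqrt(-42 + ((-1 + 4) - 3)*(4*1**2)) = sqrt(-42 + (3 - 3)*(4*1)) = sqrt(-42 + 0*4) = sqrt(-42 + 0) = sqrt(-42) = I*sqrt(42)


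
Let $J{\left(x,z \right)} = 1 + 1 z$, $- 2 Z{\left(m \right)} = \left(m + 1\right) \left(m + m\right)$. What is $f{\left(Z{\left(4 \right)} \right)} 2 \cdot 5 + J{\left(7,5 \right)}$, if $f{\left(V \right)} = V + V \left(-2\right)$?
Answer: $206$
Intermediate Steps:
$Z{\left(m \right)} = - m \left(1 + m\right)$ ($Z{\left(m \right)} = - \frac{\left(m + 1\right) \left(m + m\right)}{2} = - \frac{\left(1 + m\right) 2 m}{2} = - \frac{2 m \left(1 + m\right)}{2} = - m \left(1 + m\right)$)
$J{\left(x,z \right)} = 1 + z$
$f{\left(V \right)} = - V$ ($f{\left(V \right)} = V - 2 V = - V$)
$f{\left(Z{\left(4 \right)} \right)} 2 \cdot 5 + J{\left(7,5 \right)} = - \left(-1\right) 4 \left(1 + 4\right) 2 \cdot 5 + \left(1 + 5\right) = - \left(-1\right) 4 \cdot 5 \cdot 10 + 6 = \left(-1\right) \left(-20\right) 10 + 6 = 20 \cdot 10 + 6 = 200 + 6 = 206$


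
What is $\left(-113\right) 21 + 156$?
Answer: $-2217$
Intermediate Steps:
$\left(-113\right) 21 + 156 = -2373 + 156 = -2217$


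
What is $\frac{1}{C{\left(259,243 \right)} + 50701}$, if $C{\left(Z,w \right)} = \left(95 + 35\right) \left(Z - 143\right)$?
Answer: $\frac{1}{65781} \approx 1.5202 \cdot 10^{-5}$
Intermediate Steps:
$C{\left(Z,w \right)} = -18590 + 130 Z$ ($C{\left(Z,w \right)} = 130 \left(-143 + Z\right) = -18590 + 130 Z$)
$\frac{1}{C{\left(259,243 \right)} + 50701} = \frac{1}{\left(-18590 + 130 \cdot 259\right) + 50701} = \frac{1}{\left(-18590 + 33670\right) + 50701} = \frac{1}{15080 + 50701} = \frac{1}{65781}$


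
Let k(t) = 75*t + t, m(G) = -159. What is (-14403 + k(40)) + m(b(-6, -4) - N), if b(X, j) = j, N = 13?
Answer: -11522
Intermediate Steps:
k(t) = 76*t
(-14403 + k(40)) + m(b(-6, -4) - N) = (-14403 + 76*40) - 159 = (-14403 + 3040) - 159 = -11363 - 159 = -11522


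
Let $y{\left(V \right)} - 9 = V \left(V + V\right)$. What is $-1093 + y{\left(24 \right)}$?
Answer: $68$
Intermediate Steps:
$y{\left(V \right)} = 9 + 2 V^{2}$ ($y{\left(V \right)} = 9 + V \left(V + V\right) = 9 + V 2 V = 9 + 2 V^{2}$)
$-1093 + y{\left(24 \right)} = -1093 + \left(9 + 2 \cdot 24^{2}\right) = -1093 + \left(9 + 2 \cdot 576\right) = -1093 + \left(9 + 1152\right) = -1093 + 1161 = 68$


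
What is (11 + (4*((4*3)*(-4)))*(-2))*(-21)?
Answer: -8295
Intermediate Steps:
(11 + (4*((4*3)*(-4)))*(-2))*(-21) = (11 + (4*(12*(-4)))*(-2))*(-21) = (11 + (4*(-48))*(-2))*(-21) = (11 - 192*(-2))*(-21) = (11 + 384)*(-21) = 395*(-21) = -8295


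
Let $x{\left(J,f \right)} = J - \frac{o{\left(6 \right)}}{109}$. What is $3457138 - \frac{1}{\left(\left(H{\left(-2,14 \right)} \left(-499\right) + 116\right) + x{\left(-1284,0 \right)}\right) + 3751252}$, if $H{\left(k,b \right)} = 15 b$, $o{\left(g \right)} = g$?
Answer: $\frac{1373648979791411}{397337040} \approx 3.4571 \cdot 10^{6}$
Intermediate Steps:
$x{\left(J,f \right)} = - \frac{6}{109} + J$ ($x{\left(J,f \right)} = J - \frac{6}{109} = - \frac{6}{109} + J$)
$3457138 - \frac{1}{\left(\left(H{\left(-2,14 \right)} \left(-499\right) + 116\right) + x{\left(-1284,0 \right)}\right) + 3751252} = 3457138 - \frac{1}{\left(\left(15 \cdot 14 \left(-499\right) + 116\right) - \frac{139962}{109}\right) + 3751252} = 3457138 - \frac{1}{\left(\left(210 \left(-499\right) + 116\right) - \frac{139962}{109}\right) + 3751252} = 3457138 - \frac{1}{\left(\left(-104790 + 116\right) - \frac{139962}{109}\right) + 3751252} = 3457138 - \frac{1}{\left(-104674 - \frac{139962}{109}\right) + 3751252} = 3457138 - \frac{1}{- \frac{11549428}{109} + 3751252} = 3457138 - \frac{1}{\frac{397337040}{109}} = 3457138 - \frac{109}{397337040} = \frac{1373648979791411}{397337040}$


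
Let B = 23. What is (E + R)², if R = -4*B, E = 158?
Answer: 4356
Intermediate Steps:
R = -92 (R = -4*23 = -92)
(E + R)² = (158 - 92)² = 66² = 4356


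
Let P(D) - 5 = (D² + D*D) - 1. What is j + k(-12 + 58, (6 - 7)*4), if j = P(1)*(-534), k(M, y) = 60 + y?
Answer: -3148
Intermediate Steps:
P(D) = 4 + 2*D² (P(D) = 5 + ((D² + D*D) - 1) = 5 + ((D² + D²) - 1) = 5 + (2*D² - 1) = 5 + (-1 + 2*D²) = 4 + 2*D²)
j = -3204 (j = (4 + 2*1²)*(-534) = (4 + 2*1)*(-534) = (4 + 2)*(-534) = 6*(-534) = -3204)
j + k(-12 + 58, (6 - 7)*4) = -3204 + (60 + (6 - 7)*4) = -3204 + (60 - 1*4) = -3204 + (60 - 4) = -3204 + 56 = -3148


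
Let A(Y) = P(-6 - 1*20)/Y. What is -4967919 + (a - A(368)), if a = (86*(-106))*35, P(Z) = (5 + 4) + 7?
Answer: -121600518/23 ≈ -5.2870e+6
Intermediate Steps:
P(Z) = 16 (P(Z) = 9 + 7 = 16)
A(Y) = 16/Y
a = -319060 (a = -9116*35 = -319060)
-4967919 + (a - A(368)) = -4967919 + (-319060 - 16/368) = -4967919 + (-319060 - 1*1/23) = -4967919 + (-319060 - 1/23) = -4967919 - 7338381/23 = -121600518/23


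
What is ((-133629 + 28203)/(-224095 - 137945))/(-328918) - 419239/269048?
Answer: -520037769857443/333735750753860 ≈ -1.5582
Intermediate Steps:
((-133629 + 28203)/(-224095 - 137945))/(-328918) - 419239/269048 = -105426/(-362040)*(-1/328918) - 419239*1/269048 = -105426*(-1/362040)*(-1/328918) - 419239/269048 = (17571/60340)*(-1/328918) - 419239/269048 = -17571/19846912120 - 419239/269048 = -520037769857443/333735750753860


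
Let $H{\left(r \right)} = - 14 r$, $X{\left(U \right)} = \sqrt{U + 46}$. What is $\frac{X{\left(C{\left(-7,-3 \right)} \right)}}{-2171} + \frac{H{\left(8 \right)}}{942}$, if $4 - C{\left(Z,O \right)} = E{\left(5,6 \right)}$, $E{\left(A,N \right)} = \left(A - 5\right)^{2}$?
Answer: $- \frac{56}{471} - \frac{5 \sqrt{2}}{2171} \approx -0.12215$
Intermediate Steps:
$E{\left(A,N \right)} = \left(-5 + A\right)^{2}$
$C{\left(Z,O \right)} = 4$ ($C{\left(Z,O \right)} = 4 - \left(-5 + 5\right)^{2} = 4 - 0^{2} = 4 - 0 = 4 + 0 = 4$)
$X{\left(U \right)} = \sqrt{46 + U}$
$\frac{X{\left(C{\left(-7,-3 \right)} \right)}}{-2171} + \frac{H{\left(8 \right)}}{942} = \frac{\sqrt{46 + 4}}{-2171} + \frac{\left(-14\right) 8}{942} = \sqrt{50} \left(- \frac{1}{2171}\right) - \frac{56}{471} = 5 \sqrt{2} \left(- \frac{1}{2171}\right) - \frac{56}{471} = - \frac{5 \sqrt{2}}{2171} - \frac{56}{471} = - \frac{56}{471} - \frac{5 \sqrt{2}}{2171}$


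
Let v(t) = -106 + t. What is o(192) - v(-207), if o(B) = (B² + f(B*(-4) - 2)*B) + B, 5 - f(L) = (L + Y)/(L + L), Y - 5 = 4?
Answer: 14720137/385 ≈ 38234.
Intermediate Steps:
Y = 9 (Y = 5 + 4 = 9)
f(L) = 5 - (9 + L)/(2*L) (f(L) = 5 - (L + 9)/(L + L) = 5 - (9 + L)/(2*L))
o(B) = B + B² + 9*B*(-3 - 4*B)/(2*(-2 - 4*B)) (o(B) = (B² + (9*(-1 + (B*(-4) - 2))/(2*(B*(-4) - 2)))*B) + B = (B² + (9*(-1 + (-4*B - 2))/(2*(-4*B - 2)))*B) + B = (B² + (9*(-1 + (-2 - 4*B))/(2*(-2 - 4*B)))*B) + B = (B² + (9*(-3 - 4*B)/(2*(-2 - 4*B)))*B) + B = (B² + 9*B*(-3 - 4*B)/(2*(-2 - 4*B))) + B = B + B² + 9*B*(-3 - 4*B)/(2*(-2 - 4*B)))
o(192) - v(-207) = (¼)*192*(31 + 8*192² + 48*192)/(1 + 2*192) - (-106 - 207) = (¼)*192*(31 + 8*36864 + 9216)/(1 + 384) - 1*(-313) = (¼)*192*(31 + 294912 + 9216)/385 + 313 = (¼)*192*(1/385)*304159 + 313 = 14599632/385 + 313 = 14720137/385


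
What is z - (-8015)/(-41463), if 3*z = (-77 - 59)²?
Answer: 255625201/41463 ≈ 6165.1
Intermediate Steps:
z = 18496/3 (z = (-77 - 59)²/3 = (⅓)*(-136)² = (⅓)*18496 = 18496/3 ≈ 6165.3)
z - (-8015)/(-41463) = 18496/3 - (-8015)/(-41463) = 18496/3 - (-8015)*(-1)/41463 = 18496/3 - 1*8015/41463 = 18496/3 - 8015/41463 = 255625201/41463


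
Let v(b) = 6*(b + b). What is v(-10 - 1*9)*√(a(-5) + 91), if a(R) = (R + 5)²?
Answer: -228*√91 ≈ -2175.0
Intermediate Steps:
a(R) = (5 + R)²
v(b) = 12*b (v(b) = 6*(2*b) = 12*b)
v(-10 - 1*9)*√(a(-5) + 91) = (12*(-10 - 1*9))*√((5 - 5)² + 91) = (12*(-10 - 9))*√(0² + 91) = (12*(-19))*√(0 + 91) = -228*√91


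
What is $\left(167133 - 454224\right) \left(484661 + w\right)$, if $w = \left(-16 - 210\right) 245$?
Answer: $-123245582481$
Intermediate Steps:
$w = -55370$ ($w = \left(-226\right) 245 = -55370$)
$\left(167133 - 454224\right) \left(484661 + w\right) = \left(167133 - 454224\right) \left(484661 - 55370\right) = \left(-287091\right) 429291 = -123245582481$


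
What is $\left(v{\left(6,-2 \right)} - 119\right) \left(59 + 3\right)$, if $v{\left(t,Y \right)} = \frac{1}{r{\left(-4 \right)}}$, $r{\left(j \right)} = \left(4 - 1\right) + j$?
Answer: $-7440$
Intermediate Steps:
$r{\left(j \right)} = 3 + j$
$v{\left(t,Y \right)} = -1$ ($v{\left(t,Y \right)} = \frac{1}{3 - 4} = \frac{1}{-1} = -1$)
$\left(v{\left(6,-2 \right)} - 119\right) \left(59 + 3\right) = \left(-1 - 119\right) \left(59 + 3\right) = \left(-120\right) 62 = -7440$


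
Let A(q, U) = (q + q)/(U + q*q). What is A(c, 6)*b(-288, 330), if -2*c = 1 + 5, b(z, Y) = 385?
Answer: -154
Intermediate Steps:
c = -3 (c = -(1 + 5)/2 = -1/2*6 = -3)
A(q, U) = 2*q/(U + q**2) (A(q, U) = (2*q)/(U + q**2) = 2*q/(U + q**2))
A(c, 6)*b(-288, 330) = (2*(-3)/(6 + (-3)**2))*385 = (2*(-3)/(6 + 9))*385 = (2*(-3)/15)*385 = (2*(-3)*(1/15))*385 = -2/5*385 = -154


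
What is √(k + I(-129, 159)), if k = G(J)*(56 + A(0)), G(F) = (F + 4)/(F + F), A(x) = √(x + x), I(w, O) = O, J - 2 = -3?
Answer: 5*√3 ≈ 8.6602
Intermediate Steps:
J = -1 (J = 2 - 3 = -1)
A(x) = √2*√x (A(x) = √(2*x) = √2*√x)
G(F) = (4 + F)/(2*F) (G(F) = (4 + F)/((2*F)) = (4 + F)*(1/(2*F)) = (4 + F)/(2*F))
k = -84 (k = ((½)*(4 - 1)/(-1))*(56 + √2*√0) = ((½)*(-1)*3)*(56 + √2*0) = -3*(56 + 0)/2 = -3/2*56 = -84)
√(k + I(-129, 159)) = √(-84 + 159) = √75 = 5*√3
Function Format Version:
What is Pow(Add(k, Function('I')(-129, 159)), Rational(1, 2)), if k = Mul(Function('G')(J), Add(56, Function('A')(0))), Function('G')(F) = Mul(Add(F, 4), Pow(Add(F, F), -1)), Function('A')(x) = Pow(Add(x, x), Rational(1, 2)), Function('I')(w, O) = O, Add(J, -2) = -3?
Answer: Mul(5, Pow(3, Rational(1, 2))) ≈ 8.6602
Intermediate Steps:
J = -1 (J = Add(2, -3) = -1)
Function('A')(x) = Mul(Pow(2, Rational(1, 2)), Pow(x, Rational(1, 2))) (Function('A')(x) = Pow(Mul(2, x), Rational(1, 2)) = Mul(Pow(2, Rational(1, 2)), Pow(x, Rational(1, 2))))
Function('G')(F) = Mul(Rational(1, 2), Pow(F, -1), Add(4, F)) (Function('G')(F) = Mul(Add(4, F), Pow(Mul(2, F), -1)) = Mul(Add(4, F), Mul(Rational(1, 2), Pow(F, -1))) = Mul(Rational(1, 2), Pow(F, -1), Add(4, F)))
k = -84 (k = Mul(Mul(Rational(1, 2), Pow(-1, -1), Add(4, -1)), Add(56, Mul(Pow(2, Rational(1, 2)), Pow(0, Rational(1, 2))))) = Mul(Mul(Rational(1, 2), -1, 3), Add(56, Mul(Pow(2, Rational(1, 2)), 0))) = Mul(Rational(-3, 2), Add(56, 0)) = Mul(Rational(-3, 2), 56) = -84)
Pow(Add(k, Function('I')(-129, 159)), Rational(1, 2)) = Pow(Add(-84, 159), Rational(1, 2)) = Pow(75, Rational(1, 2)) = Mul(5, Pow(3, Rational(1, 2)))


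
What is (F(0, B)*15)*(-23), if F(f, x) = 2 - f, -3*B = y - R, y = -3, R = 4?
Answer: -690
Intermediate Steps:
B = 7/3 (B = -(-3 - 1*4)/3 = -(-3 - 4)/3 = -⅓*(-7) = 7/3 ≈ 2.3333)
(F(0, B)*15)*(-23) = ((2 - 1*0)*15)*(-23) = ((2 + 0)*15)*(-23) = (2*15)*(-23) = 30*(-23) = -690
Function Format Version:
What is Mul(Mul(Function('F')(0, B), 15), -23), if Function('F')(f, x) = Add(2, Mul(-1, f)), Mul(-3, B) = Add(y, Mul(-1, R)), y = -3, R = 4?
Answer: -690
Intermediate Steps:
B = Rational(7, 3) (B = Mul(Rational(-1, 3), Add(-3, Mul(-1, 4))) = Mul(Rational(-1, 3), Add(-3, -4)) = Mul(Rational(-1, 3), -7) = Rational(7, 3) ≈ 2.3333)
Mul(Mul(Function('F')(0, B), 15), -23) = Mul(Mul(Add(2, Mul(-1, 0)), 15), -23) = Mul(Mul(Add(2, 0), 15), -23) = Mul(Mul(2, 15), -23) = Mul(30, -23) = -690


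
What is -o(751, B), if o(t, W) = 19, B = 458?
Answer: -19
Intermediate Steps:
-o(751, B) = -1*19 = -19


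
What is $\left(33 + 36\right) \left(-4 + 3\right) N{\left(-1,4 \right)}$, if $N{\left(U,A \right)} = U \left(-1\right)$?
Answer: $-69$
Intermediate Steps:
$N{\left(U,A \right)} = - U$
$\left(33 + 36\right) \left(-4 + 3\right) N{\left(-1,4 \right)} = \left(33 + 36\right) \left(-4 + 3\right) \left(\left(-1\right) \left(-1\right)\right) = 69 \left(\left(-1\right) 1\right) = 69 \left(-1\right) = -69$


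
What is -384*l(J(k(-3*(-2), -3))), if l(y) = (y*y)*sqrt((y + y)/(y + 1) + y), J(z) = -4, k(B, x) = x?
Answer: -4096*I*sqrt(3) ≈ -7094.5*I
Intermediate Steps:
l(y) = y**2*sqrt(y + 2*y/(1 + y)) (l(y) = y**2*sqrt((2*y)/(1 + y) + y) = y**2*sqrt(2*y/(1 + y) + y) = y**2*sqrt(y + 2*y/(1 + y)))
-384*l(J(k(-3*(-2), -3))) = -384*(-4)**2*sqrt(-4*(3 - 4)/(1 - 4)) = -6144*sqrt(-4*(-1)/(-3)) = -6144*sqrt(-4*(-1/3)*(-1)) = -6144*sqrt(-4/3) = -6144*2*I*sqrt(3)/3 = -4096*I*sqrt(3)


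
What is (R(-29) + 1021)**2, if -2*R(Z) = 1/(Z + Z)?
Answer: 14027322969/13456 ≈ 1.0425e+6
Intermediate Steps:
R(Z) = -1/(4*Z) (R(Z) = -1/(2*(Z + Z)) = -1/(2*Z)/2 = -1/(4*Z))
(R(-29) + 1021)**2 = (-1/4/(-29) + 1021)**2 = (-1/4*(-1/29) + 1021)**2 = (1/116 + 1021)**2 = (118437/116)**2 = 14027322969/13456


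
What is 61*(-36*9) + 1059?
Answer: -18705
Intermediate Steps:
61*(-36*9) + 1059 = 61*(-324) + 1059 = -19764 + 1059 = -18705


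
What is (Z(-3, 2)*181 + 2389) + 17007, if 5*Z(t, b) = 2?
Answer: 97342/5 ≈ 19468.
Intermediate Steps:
Z(t, b) = 2/5 (Z(t, b) = (1/5)*2 = 2/5)
(Z(-3, 2)*181 + 2389) + 17007 = ((2/5)*181 + 2389) + 17007 = (362/5 + 2389) + 17007 = 12307/5 + 17007 = 97342/5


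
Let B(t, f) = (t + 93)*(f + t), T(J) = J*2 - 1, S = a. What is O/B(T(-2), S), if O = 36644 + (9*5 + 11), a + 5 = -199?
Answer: -9175/4598 ≈ -1.9954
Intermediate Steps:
a = -204 (a = -5 - 199 = -204)
S = -204
T(J) = -1 + 2*J (T(J) = 2*J - 1 = -1 + 2*J)
B(t, f) = (93 + t)*(f + t)
O = 36700 (O = 36644 + (45 + 11) = 36644 + 56 = 36700)
O/B(T(-2), S) = 36700/((-1 + 2*(-2))² + 93*(-204) + 93*(-1 + 2*(-2)) - 204*(-1 + 2*(-2))) = 36700/((-1 - 4)² - 18972 + 93*(-1 - 4) - 204*(-1 - 4)) = 36700/((-5)² - 18972 + 93*(-5) - 204*(-5)) = 36700/(25 - 18972 - 465 + 1020) = 36700/(-18392) = 36700*(-1/18392) = -9175/4598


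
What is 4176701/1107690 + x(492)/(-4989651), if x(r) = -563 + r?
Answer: 6946786322447/1842328838730 ≈ 3.7707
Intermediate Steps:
4176701/1107690 + x(492)/(-4989651) = 4176701/1107690 + (-563 + 492)/(-4989651) = 4176701*(1/1107690) - 71*(-1/4989651) = 4176701/1107690 + 71/4989651 = 6946786322447/1842328838730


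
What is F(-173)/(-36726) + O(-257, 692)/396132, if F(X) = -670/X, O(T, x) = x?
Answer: 57378908/34956437263 ≈ 0.0016414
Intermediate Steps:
F(-173)/(-36726) + O(-257, 692)/396132 = -670/(-173)/(-36726) + 692/396132 = -670*(-1/173)*(-1/36726) + 692*(1/396132) = (670/173)*(-1/36726) + 173/99033 = -335/3176799 + 173/99033 = 57378908/34956437263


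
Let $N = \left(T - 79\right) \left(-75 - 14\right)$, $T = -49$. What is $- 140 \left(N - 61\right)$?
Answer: $-1586340$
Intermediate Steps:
$N = 11392$ ($N = \left(-49 - 79\right) \left(-75 - 14\right) = \left(-128\right) \left(-89\right) = 11392$)
$- 140 \left(N - 61\right) = - 140 \left(11392 - 61\right) = \left(-140\right) 11331 = -1586340$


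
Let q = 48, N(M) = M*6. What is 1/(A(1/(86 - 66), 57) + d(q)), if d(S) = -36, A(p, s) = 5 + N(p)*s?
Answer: -10/139 ≈ -0.071942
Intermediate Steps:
N(M) = 6*M
A(p, s) = 5 + 6*p*s (A(p, s) = 5 + (6*p)*s = 5 + 6*p*s)
1/(A(1/(86 - 66), 57) + d(q)) = 1/((5 + 6*57/(86 - 66)) - 36) = 1/((5 + 6*57/20) - 36) = 1/((5 + 6*(1/20)*57) - 36) = 1/((5 + 171/10) - 36) = 1/(221/10 - 36) = 1/(-139/10) = -10/139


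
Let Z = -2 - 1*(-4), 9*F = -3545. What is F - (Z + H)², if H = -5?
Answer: -3626/9 ≈ -402.89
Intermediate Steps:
F = -3545/9 (F = (⅑)*(-3545) = -3545/9 ≈ -393.89)
Z = 2 (Z = -2 + 4 = 2)
F - (Z + H)² = -3545/9 - (2 - 5)² = -3545/9 - 1*(-3)² = -3545/9 - 1*9 = -3545/9 - 9 = -3626/9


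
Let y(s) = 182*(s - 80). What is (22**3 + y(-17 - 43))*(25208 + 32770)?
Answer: -859929696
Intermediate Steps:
y(s) = -14560 + 182*s (y(s) = 182*(-80 + s) = -14560 + 182*s)
(22**3 + y(-17 - 43))*(25208 + 32770) = (22**3 + (-14560 + 182*(-17 - 43)))*(25208 + 32770) = (10648 + (-14560 + 182*(-60)))*57978 = (10648 + (-14560 - 10920))*57978 = (10648 - 25480)*57978 = -14832*57978 = -859929696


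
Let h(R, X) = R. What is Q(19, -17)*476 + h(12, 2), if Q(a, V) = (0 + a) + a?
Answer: 18100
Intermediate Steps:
Q(a, V) = 2*a (Q(a, V) = a + a = 2*a)
Q(19, -17)*476 + h(12, 2) = (2*19)*476 + 12 = 38*476 + 12 = 18088 + 12 = 18100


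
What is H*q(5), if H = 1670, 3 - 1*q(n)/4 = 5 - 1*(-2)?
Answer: -26720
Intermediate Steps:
q(n) = -16 (q(n) = 12 - 4*(5 - 1*(-2)) = 12 - 4*(5 + 2) = 12 - 4*7 = 12 - 28 = -16)
H*q(5) = 1670*(-16) = -26720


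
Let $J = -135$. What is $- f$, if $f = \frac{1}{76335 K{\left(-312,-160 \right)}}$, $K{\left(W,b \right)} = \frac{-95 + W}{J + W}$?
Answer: $- \frac{149}{10356115} \approx -1.4388 \cdot 10^{-5}$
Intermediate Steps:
$K{\left(W,b \right)} = \frac{-95 + W}{-135 + W}$
$f = \frac{149}{10356115}$ ($f = \frac{1}{76335 \frac{-95 - 312}{-135 - 312}} = \frac{1}{76335 \frac{1}{-447} \left(-407\right)} = \frac{1}{76335 \left(\left(- \frac{1}{447}\right) \left(-407\right)\right)} = \frac{1}{76335 \cdot \frac{407}{447}} = \frac{1}{76335} \cdot \frac{447}{407} = \frac{149}{10356115} \approx 1.4388 \cdot 10^{-5}$)
$- f = \left(-1\right) \frac{149}{10356115} = - \frac{149}{10356115}$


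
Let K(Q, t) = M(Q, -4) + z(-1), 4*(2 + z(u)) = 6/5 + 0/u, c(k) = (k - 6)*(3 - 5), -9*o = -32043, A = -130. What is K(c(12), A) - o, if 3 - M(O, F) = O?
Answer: -106411/30 ≈ -3547.0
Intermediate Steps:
M(O, F) = 3 - O
o = 10681/3 (o = -⅑*(-32043) = 10681/3 ≈ 3560.3)
c(k) = 12 - 2*k (c(k) = (-6 + k)*(-2) = 12 - 2*k)
z(u) = -17/10 (z(u) = -2 + (6/5 + 0/u)/4 = -2 + (6*(⅕) + 0)/4 = -2 + (6/5 + 0)/4 = -2 + (¼)*(6/5) = -2 + 3/10 = -17/10)
K(Q, t) = 13/10 - Q (K(Q, t) = (3 - Q) - 17/10 = 13/10 - Q)
K(c(12), A) - o = (13/10 - (12 - 2*12)) - 1*10681/3 = (13/10 - (12 - 24)) - 10681/3 = (13/10 - 1*(-12)) - 10681/3 = (13/10 + 12) - 10681/3 = 133/10 - 10681/3 = -106411/30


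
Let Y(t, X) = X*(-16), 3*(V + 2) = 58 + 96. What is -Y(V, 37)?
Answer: 592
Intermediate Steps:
V = 148/3 (V = -2 + (58 + 96)/3 = -2 + (⅓)*154 = -2 + 154/3 = 148/3 ≈ 49.333)
Y(t, X) = -16*X
-Y(V, 37) = -(-16)*37 = -1*(-592) = 592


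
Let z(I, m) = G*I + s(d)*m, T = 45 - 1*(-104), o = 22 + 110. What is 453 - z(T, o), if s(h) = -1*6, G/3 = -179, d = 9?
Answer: 81258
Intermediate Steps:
G = -537 (G = 3*(-179) = -537)
s(h) = -6
o = 132
T = 149 (T = 45 + 104 = 149)
z(I, m) = -537*I - 6*m
453 - z(T, o) = 453 - (-537*149 - 6*132) = 453 - (-80013 - 792) = 453 - 1*(-80805) = 453 + 80805 = 81258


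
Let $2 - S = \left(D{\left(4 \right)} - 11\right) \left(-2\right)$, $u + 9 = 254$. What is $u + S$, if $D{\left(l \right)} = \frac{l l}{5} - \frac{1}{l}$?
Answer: $\frac{2309}{10} \approx 230.9$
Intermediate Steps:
$u = 245$ ($u = -9 + 254 = 245$)
$D{\left(l \right)} = - \frac{1}{l} + \frac{l^{2}}{5}$ ($D{\left(l \right)} = l^{2} \cdot \frac{1}{5} - \frac{1}{l} = \frac{l^{2}}{5} - \frac{1}{l} = - \frac{1}{l} + \frac{l^{2}}{5}$)
$S = - \frac{141}{10}$ ($S = 2 - \left(\frac{-5 + 4^{3}}{5 \cdot 4} - 11\right) \left(-2\right) = 2 - \left(\frac{1}{5} \cdot \frac{1}{4} \left(-5 + 64\right) - 11\right) \left(-2\right) = 2 - \left(\frac{1}{5} \cdot \frac{1}{4} \cdot 59 - 11\right) \left(-2\right) = 2 - \left(\frac{59}{20} - 11\right) \left(-2\right) = 2 - \left(- \frac{161}{20}\right) \left(-2\right) = 2 - \frac{161}{10} = - \frac{141}{10} \approx -14.1$)
$u + S = 245 - \frac{141}{10} = \frac{2309}{10}$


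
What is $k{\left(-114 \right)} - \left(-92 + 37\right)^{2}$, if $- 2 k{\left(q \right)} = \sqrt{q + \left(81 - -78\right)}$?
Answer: $-3025 - \frac{3 \sqrt{5}}{2} \approx -3028.4$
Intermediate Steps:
$k{\left(q \right)} = - \frac{\sqrt{159 + q}}{2}$ ($k{\left(q \right)} = - \frac{\sqrt{q + \left(81 - -78\right)}}{2} = - \frac{\sqrt{q + \left(81 + 78\right)}}{2} = - \frac{\sqrt{q + 159}}{2} = - \frac{\sqrt{159 + q}}{2}$)
$k{\left(-114 \right)} - \left(-92 + 37\right)^{2} = - \frac{\sqrt{159 - 114}}{2} - \left(-92 + 37\right)^{2} = - \frac{\sqrt{45}}{2} - \left(-55\right)^{2} = - \frac{3 \sqrt{5}}{2} - 3025 = -3025 - \frac{3 \sqrt{5}}{2}$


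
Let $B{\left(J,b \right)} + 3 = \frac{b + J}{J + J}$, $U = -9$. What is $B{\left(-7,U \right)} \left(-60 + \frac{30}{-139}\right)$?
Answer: $\frac{108810}{973} \approx 111.83$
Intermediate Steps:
$B{\left(J,b \right)} = -3 + \frac{J + b}{2 J}$ ($B{\left(J,b \right)} = -3 + \frac{b + J}{J + J} = -3 + \frac{J + b}{2 J}$)
$B{\left(-7,U \right)} \left(-60 + \frac{30}{-139}\right) = \frac{-9 - -35}{2 \left(-7\right)} \left(-60 + \frac{30}{-139}\right) = \frac{1}{2} \left(- \frac{1}{7}\right) \left(-9 + 35\right) \left(-60 + 30 \left(- \frac{1}{139}\right)\right) = \frac{1}{2} \left(- \frac{1}{7}\right) 26 \left(-60 - \frac{30}{139}\right) = \left(- \frac{13}{7}\right) \left(- \frac{8370}{139}\right) = \frac{108810}{973}$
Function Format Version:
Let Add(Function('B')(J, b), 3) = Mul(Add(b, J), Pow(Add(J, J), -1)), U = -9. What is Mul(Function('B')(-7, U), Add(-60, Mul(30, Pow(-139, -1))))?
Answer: Rational(108810, 973) ≈ 111.83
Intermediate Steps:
Function('B')(J, b) = Add(-3, Mul(Rational(1, 2), Pow(J, -1), Add(J, b))) (Function('B')(J, b) = Add(-3, Mul(Add(b, J), Pow(Add(J, J), -1))) = Add(-3, Mul(Add(J, b), Pow(Mul(2, J), -1))) = Add(-3, Mul(Add(J, b), Mul(Rational(1, 2), Pow(J, -1)))) = Add(-3, Mul(Rational(1, 2), Pow(J, -1), Add(J, b))))
Mul(Function('B')(-7, U), Add(-60, Mul(30, Pow(-139, -1)))) = Mul(Mul(Rational(1, 2), Pow(-7, -1), Add(-9, Mul(-5, -7))), Add(-60, Mul(30, Pow(-139, -1)))) = Mul(Mul(Rational(1, 2), Rational(-1, 7), Add(-9, 35)), Add(-60, Mul(30, Rational(-1, 139)))) = Mul(Mul(Rational(1, 2), Rational(-1, 7), 26), Add(-60, Rational(-30, 139))) = Mul(Rational(-13, 7), Rational(-8370, 139)) = Rational(108810, 973)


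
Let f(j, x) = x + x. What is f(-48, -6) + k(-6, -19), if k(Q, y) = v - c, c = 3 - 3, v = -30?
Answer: -42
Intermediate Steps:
f(j, x) = 2*x
c = 0
k(Q, y) = -30 (k(Q, y) = -30 - 1*0 = -30 + 0 = -30)
f(-48, -6) + k(-6, -19) = 2*(-6) - 30 = -12 - 30 = -42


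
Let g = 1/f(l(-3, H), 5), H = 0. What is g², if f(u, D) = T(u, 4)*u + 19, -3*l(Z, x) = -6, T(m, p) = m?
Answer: 1/529 ≈ 0.0018904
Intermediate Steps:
l(Z, x) = 2 (l(Z, x) = -⅓*(-6) = 2)
f(u, D) = 19 + u² (f(u, D) = u*u + 19 = u² + 19 = 19 + u²)
g = 1/23 (g = 1/(19 + 2²) = 1/(19 + 4) = 1/23 ≈ 0.043478)
g² = (1/23)² = 1/529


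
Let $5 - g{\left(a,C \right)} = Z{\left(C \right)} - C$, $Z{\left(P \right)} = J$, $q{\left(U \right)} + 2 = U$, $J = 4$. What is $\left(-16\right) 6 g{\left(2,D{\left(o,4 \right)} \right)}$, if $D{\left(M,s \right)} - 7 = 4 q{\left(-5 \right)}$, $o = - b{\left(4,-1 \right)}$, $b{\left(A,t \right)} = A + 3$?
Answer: $1920$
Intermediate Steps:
$b{\left(A,t \right)} = 3 + A$
$o = -7$ ($o = - (3 + 4) = \left(-1\right) 7 = -7$)
$q{\left(U \right)} = -2 + U$
$Z{\left(P \right)} = 4$
$D{\left(M,s \right)} = -21$ ($D{\left(M,s \right)} = 7 + 4 \left(-2 - 5\right) = 7 + 4 \left(-7\right) = 7 - 28 = -21$)
$g{\left(a,C \right)} = 1 + C$ ($g{\left(a,C \right)} = 5 - \left(4 - C\right) = 5 + \left(-4 + C\right) = 1 + C$)
$\left(-16\right) 6 g{\left(2,D{\left(o,4 \right)} \right)} = \left(-16\right) 6 \left(1 - 21\right) = \left(-96\right) \left(-20\right) = 1920$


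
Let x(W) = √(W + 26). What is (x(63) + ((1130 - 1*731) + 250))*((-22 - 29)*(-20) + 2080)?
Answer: 2011900 + 3100*√89 ≈ 2.0411e+6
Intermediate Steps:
x(W) = √(26 + W)
(x(63) + ((1130 - 1*731) + 250))*((-22 - 29)*(-20) + 2080) = (√(26 + 63) + ((1130 - 1*731) + 250))*((-22 - 29)*(-20) + 2080) = (√89 + ((1130 - 731) + 250))*(-51*(-20) + 2080) = (√89 + (399 + 250))*(1020 + 2080) = (√89 + 649)*3100 = (649 + √89)*3100 = 2011900 + 3100*√89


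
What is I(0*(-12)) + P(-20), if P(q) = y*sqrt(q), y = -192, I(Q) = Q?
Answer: -384*I*sqrt(5) ≈ -858.65*I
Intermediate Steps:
P(q) = -192*sqrt(q)
I(0*(-12)) + P(-20) = 0*(-12) - 384*I*sqrt(5) = 0 - 384*I*sqrt(5) = -384*I*sqrt(5)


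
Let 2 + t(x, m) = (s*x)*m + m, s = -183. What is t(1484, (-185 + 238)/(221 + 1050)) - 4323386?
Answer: -5509419411/1271 ≈ -4.3347e+6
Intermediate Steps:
t(x, m) = -2 + m - 183*m*x (t(x, m) = -2 + ((-183*x)*m + m) = -2 + (-183*m*x + m) = -2 + (m - 183*m*x) = -2 + m - 183*m*x)
t(1484, (-185 + 238)/(221 + 1050)) - 4323386 = (-2 + (-185 + 238)/(221 + 1050) - 183*(-185 + 238)/(221 + 1050)*1484) - 4323386 = (-2 + 53/1271 - 183*53/1271*1484) - 4323386 = (-2 + 53/1271 - 14393316/1271) - 4323386 = -14395805/1271 - 4323386 = -5509419411/1271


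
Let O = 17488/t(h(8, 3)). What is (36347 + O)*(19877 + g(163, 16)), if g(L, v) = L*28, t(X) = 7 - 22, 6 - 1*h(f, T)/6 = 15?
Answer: 4299310399/5 ≈ 8.5986e+8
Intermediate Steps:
h(f, T) = -54 (h(f, T) = 36 - 6*15 = 36 - 90 = -54)
t(X) = -15
g(L, v) = 28*L
O = -17488/15 (O = 17488/(-15) = 17488*(-1/15) = -17488/15 ≈ -1165.9)
(36347 + O)*(19877 + g(163, 16)) = (36347 - 17488/15)*(19877 + 28*163) = 527717*(19877 + 4564)/15 = (527717/15)*24441 = 4299310399/5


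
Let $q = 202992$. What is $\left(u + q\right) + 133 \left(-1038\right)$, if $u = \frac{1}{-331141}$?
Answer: $\frac{21503634257}{331141} \approx 64938.0$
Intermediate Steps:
$u = - \frac{1}{331141} \approx -3.0199 \cdot 10^{-6}$
$\left(u + q\right) + 133 \left(-1038\right) = \left(- \frac{1}{331141} + 202992\right) + 133 \left(-1038\right) = \frac{67218973871}{331141} - 138054 = \frac{21503634257}{331141}$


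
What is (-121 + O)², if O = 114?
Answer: 49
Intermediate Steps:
(-121 + O)² = (-121 + 114)² = (-7)² = 49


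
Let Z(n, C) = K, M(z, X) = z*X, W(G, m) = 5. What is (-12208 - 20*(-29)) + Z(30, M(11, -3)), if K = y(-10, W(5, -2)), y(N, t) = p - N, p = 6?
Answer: -11612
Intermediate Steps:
M(z, X) = X*z
y(N, t) = 6 - N
K = 16 (K = 6 - 1*(-10) = 6 + 10 = 16)
Z(n, C) = 16
(-12208 - 20*(-29)) + Z(30, M(11, -3)) = (-12208 - 20*(-29)) + 16 = (-12208 + 580) + 16 = -11628 + 16 = -11612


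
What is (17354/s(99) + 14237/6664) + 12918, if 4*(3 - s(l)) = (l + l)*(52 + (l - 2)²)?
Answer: 80643672376325/6241722312 ≈ 12920.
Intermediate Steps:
s(l) = 3 - l*(52 + (-2 + l)²)/2 (s(l) = 3 - (l + l)*(52 + (l - 2)²)/4 = 3 - 2*l*(52 + (-2 + l)²)/4 = 3 - l*(52 + (-2 + l)²)/2)
(17354/s(99) + 14237/6664) + 12918 = (17354/(3 - 26*99 - ½*99*(-2 + 99)²) + 14237/6664) + 12918 = (17354/(3 - 2574 - ½*99*97²) + 14237*(1/6664)) + 12918 = (17354/(3 - 2574 - ½*99*9409) + 14237/6664) + 12918 = (17354/(3 - 2574 - 931491/2) + 14237/6664) + 12918 = (17354/(-936633/2) + 14237/6664) + 12918 = (17354*(-2/936633) + 14237/6664) + 12918 = (-34708/936633 + 14237/6664) + 12918 = 13103549909/6241722312 + 12918 = 80643672376325/6241722312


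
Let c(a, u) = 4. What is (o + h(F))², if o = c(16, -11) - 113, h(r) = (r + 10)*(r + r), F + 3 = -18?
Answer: 124609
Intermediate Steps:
F = -21 (F = -3 - 18 = -21)
h(r) = 2*r*(10 + r) (h(r) = (10 + r)*(2*r) = 2*r*(10 + r))
o = -109 (o = 4 - 113 = -109)
(o + h(F))² = (-109 + 2*(-21)*(10 - 21))² = (-109 + 2*(-21)*(-11))² = (-109 + 462)² = 353² = 124609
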